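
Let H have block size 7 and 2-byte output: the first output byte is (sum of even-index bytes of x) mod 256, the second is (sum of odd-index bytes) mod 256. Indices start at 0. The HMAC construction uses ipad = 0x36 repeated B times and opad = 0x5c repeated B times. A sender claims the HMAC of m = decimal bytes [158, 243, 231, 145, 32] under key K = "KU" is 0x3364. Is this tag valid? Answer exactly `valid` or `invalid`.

Key "KU" = 4b 55 is 2 bytes ≤ B = 7; zero-pad to 7 bytes: K' = 4b 55 00 00 00 00 00.
K' ⊕ ipad = 7d 63 36 36 36 36 36; K' ⊕ opad = 17 09 5c 5c 5c 5c 5c.
Inner hash: even-index sum = 675 mod 256 = 163; odd-index sum = 628 mod 256 = 116 → a3 74.
Outer hash (recomputed tag): even-index sum = 415 mod 256 = 159; odd-index sum = 356 mod 256 = 100 → 9f 64.
Recomputed tag = 9f64; claimed = 3364 → mismatch.

invalid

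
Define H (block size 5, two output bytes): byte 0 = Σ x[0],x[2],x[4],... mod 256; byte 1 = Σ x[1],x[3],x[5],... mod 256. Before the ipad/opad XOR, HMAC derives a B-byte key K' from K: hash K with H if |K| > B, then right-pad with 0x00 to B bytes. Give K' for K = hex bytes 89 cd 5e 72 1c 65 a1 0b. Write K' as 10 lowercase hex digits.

a4af000000

|K| = 8 > B = 5, so first hash the key.
H(K): even-index sum = 420 mod 256 = 164; odd-index sum = 431 mod 256 = 175 → a4 af.
Zero-pad H(K) = a4 af to 5 bytes: K' = a4 af 00 00 00.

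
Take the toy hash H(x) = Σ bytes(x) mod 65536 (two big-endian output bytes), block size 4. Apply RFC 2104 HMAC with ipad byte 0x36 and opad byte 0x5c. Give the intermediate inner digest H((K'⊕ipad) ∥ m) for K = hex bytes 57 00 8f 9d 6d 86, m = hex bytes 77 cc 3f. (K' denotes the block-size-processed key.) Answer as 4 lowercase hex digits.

Key hex bytes 57 00 8f 9d 6d 86 is 6 bytes > B = 4, so hash it first: H(key) = 02 76, then zero-pad to 4 bytes: K' = 02 76 00 00.
K' ⊕ ipad = 34 40 36 36.
Inner input = 34 40 36 36 ∥ 77 cc 3f.
Inner hash: sum = 52+64+54+54+119+204+63 = 610 → 02 62.

0262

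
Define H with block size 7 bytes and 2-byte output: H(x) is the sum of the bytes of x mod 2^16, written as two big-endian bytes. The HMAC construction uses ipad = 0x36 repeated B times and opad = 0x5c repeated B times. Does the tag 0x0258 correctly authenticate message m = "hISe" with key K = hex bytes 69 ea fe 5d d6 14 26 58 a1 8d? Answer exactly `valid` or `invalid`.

Key hex bytes 69 ea fe 5d d6 14 26 58 a1 8d is 10 bytes > B = 7, so hash it first: H(key) = 05 44, then zero-pad to 7 bytes: K' = 05 44 00 00 00 00 00.
K' ⊕ ipad = 33 72 36 36 36 36 36; K' ⊕ opad = 59 18 5c 5c 5c 5c 5c.
Inner hash: sum = 51+114+54+54+54+54+54+104+73+83+101 = 796 → 03 1c.
Outer hash (recomputed tag): sum = 89+24+92+92+92+92+92+3+28 = 604 → 02 5c.
Recomputed tag = 025c; claimed = 0258 → mismatch.

invalid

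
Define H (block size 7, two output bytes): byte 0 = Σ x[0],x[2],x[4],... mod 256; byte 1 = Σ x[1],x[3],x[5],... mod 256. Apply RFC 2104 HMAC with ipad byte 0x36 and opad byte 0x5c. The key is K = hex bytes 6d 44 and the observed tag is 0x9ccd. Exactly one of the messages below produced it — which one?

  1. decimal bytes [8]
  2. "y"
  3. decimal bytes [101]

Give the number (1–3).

Key hex bytes 6d 44 is 2 bytes ≤ B = 7; zero-pad to 7 bytes: K' = 6d 44 00 00 00 00 00.
K' ⊕ ipad = 5b 72 36 36 36 36 36; K' ⊕ opad = 31 18 5c 5c 5c 5c 5c.
m1: inner = H(5b 72 36 36 36 36 36 08) = fd e6; tag = H(31 18 5c 5c 5c 5c 5c fd e6) = 2bcd
m2: inner = H(5b 72 36 36 36 36 36 79) = fd 57; tag = H(31 18 5c 5c 5c 5c 5c fd 57) = 9ccd ← matches
m3: inner = H(5b 72 36 36 36 36 36 65) = fd 43; tag = H(31 18 5c 5c 5c 5c 5c fd 43) = 88cd

2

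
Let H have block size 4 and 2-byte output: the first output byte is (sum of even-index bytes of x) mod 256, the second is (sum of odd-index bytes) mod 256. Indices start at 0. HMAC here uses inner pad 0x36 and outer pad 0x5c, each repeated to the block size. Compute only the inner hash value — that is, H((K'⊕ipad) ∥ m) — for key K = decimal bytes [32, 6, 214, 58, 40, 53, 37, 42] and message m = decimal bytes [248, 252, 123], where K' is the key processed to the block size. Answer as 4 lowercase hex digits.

1edb

Key decimal bytes [32, 6, 214, 58, 40, 53, 37, 42] = 20 06 d6 3a 28 35 25 2a is 8 bytes > B = 4, so hash it first: H(key) = 43 9f, then zero-pad to 4 bytes: K' = 43 9f 00 00.
K' ⊕ ipad = 75 a9 36 36.
Inner input = 75 a9 36 36 ∥ f8 fc 7b.
Inner hash: even-index sum = 542 mod 256 = 30; odd-index sum = 475 mod 256 = 219 → 1e db.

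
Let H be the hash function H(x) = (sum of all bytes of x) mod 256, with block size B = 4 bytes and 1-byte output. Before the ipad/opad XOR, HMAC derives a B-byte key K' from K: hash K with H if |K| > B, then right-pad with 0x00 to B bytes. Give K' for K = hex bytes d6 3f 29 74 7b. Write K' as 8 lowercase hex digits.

|K| = 5 > B = 4, so first hash the key.
H(K): sum = 214+63+41+116+123 = 557; mod 256 = 45 → 2d.
Zero-pad H(K) = 2d to 4 bytes: K' = 2d 00 00 00.

2d000000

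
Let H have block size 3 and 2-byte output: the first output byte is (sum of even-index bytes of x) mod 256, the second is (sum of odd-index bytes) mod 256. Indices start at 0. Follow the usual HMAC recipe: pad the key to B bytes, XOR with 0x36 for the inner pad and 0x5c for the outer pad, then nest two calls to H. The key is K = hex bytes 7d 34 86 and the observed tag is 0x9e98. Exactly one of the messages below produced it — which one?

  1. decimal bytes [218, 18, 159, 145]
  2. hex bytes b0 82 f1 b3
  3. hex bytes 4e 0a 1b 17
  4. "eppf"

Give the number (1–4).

Key hex bytes 7d 34 86 is exactly B = 3 bytes: K' = 7d 34 86.
K' ⊕ ipad = 4b 02 b0; K' ⊕ opad = 21 68 da.
m1: inner = H(4b 02 b0 da 12 9f 91) = 9e 7b; tag = H(21 68 da 9e 7b) = 7606
m2: inner = H(4b 02 b0 b0 82 f1 b3) = 30 a3; tag = H(21 68 da 30 a3) = 9e98 ← matches
m3: inner = H(4b 02 b0 4e 0a 1b 17) = 1c 6b; tag = H(21 68 da 1c 6b) = 6684
m4: inner = H(4b 02 b0 65 70 70 66) = d1 d7; tag = H(21 68 da d1 d7) = d239

2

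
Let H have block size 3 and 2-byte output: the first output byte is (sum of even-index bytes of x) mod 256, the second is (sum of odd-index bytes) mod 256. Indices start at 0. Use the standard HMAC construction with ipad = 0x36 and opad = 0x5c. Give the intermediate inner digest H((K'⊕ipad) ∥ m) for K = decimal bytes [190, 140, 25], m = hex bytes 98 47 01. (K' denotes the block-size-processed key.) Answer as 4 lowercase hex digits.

fe53

Key decimal bytes [190, 140, 25] = be 8c 19 is exactly B = 3 bytes: K' = be 8c 19.
K' ⊕ ipad = 88 ba 2f.
Inner input = 88 ba 2f ∥ 98 47 01.
Inner hash: even-index sum = 254 mod 256 = 254; odd-index sum = 339 mod 256 = 83 → fe 53.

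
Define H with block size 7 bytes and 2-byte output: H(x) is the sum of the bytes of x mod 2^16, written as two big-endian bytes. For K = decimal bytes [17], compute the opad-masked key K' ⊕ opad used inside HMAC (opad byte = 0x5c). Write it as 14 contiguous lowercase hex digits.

Key decimal bytes [17] = 11 is 1 byte ≤ B = 7; zero-pad to 7 bytes: K' = 11 00 00 00 00 00 00.
XOR each byte with 0x5c: 11⊕5c=4d, 00⊕5c=5c, 00⊕5c=5c, 00⊕5c=5c, 00⊕5c=5c, 00⊕5c=5c, 00⊕5c=5c.

4d5c5c5c5c5c5c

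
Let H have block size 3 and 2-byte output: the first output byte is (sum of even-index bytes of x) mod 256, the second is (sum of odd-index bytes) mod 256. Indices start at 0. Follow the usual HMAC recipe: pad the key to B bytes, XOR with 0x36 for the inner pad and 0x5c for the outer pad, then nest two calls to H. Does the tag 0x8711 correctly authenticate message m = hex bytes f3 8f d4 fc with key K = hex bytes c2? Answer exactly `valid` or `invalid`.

invalid

Key hex bytes c2 is 1 byte ≤ B = 3; zero-pad to 3 bytes: K' = c2 00 00.
K' ⊕ ipad = f4 36 36; K' ⊕ opad = 9e 5c 5c.
Inner hash: even-index sum = 693 mod 256 = 181; odd-index sum = 509 mod 256 = 253 → b5 fd.
Outer hash (recomputed tag): even-index sum = 503 mod 256 = 247; odd-index sum = 273 mod 256 = 17 → f7 11.
Recomputed tag = f711; claimed = 8711 → mismatch.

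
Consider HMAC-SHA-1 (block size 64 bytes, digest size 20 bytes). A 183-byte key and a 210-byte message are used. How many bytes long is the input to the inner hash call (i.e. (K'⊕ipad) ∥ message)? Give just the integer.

Key is 183 > 64 bytes, so it is hashed to 20 bytes then zero-padded to 64: |K'| = 64.
Inner input = (K'⊕ipad) ∥ m → 64 + 210 = 274 bytes.

274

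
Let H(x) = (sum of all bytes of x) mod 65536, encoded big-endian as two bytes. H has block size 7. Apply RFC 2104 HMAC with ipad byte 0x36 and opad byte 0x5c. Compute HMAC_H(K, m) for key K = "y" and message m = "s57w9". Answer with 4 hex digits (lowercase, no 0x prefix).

Key "y" = 79 is 1 byte ≤ B = 7; zero-pad to 7 bytes: K' = 79 00 00 00 00 00 00.
K' ⊕ ipad = 4f 36 36 36 36 36 36.  K' ⊕ opad = 25 5c 5c 5c 5c 5c 5c.
Inner input = (K'⊕ipad) ∥ m = 4f 36 36 36 36 36 36 ∥ 73 35 37 77 39.
Inner hash: sum = 79+54+54+54+54+54+54+115+53+55+119+57 = 802 → 03 22.
Outer input = (K'⊕opad) ∥ inner = 25 5c 5c 5c 5c 5c 5c ∥ 03 22.
Outer hash (tag): sum = 37+92+92+92+92+92+92+3+34 = 626 → 02 72.

0272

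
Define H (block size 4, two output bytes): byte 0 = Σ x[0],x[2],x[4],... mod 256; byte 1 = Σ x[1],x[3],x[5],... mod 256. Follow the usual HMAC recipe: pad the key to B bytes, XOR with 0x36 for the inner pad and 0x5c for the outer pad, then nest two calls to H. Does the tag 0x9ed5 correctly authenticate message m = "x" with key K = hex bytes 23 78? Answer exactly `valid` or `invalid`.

Key hex bytes 23 78 is 2 bytes ≤ B = 4; zero-pad to 4 bytes: K' = 23 78 00 00.
K' ⊕ ipad = 15 4e 36 36; K' ⊕ opad = 7f 24 5c 5c.
Inner hash: even-index sum = 195 mod 256 = 195; odd-index sum = 132 mod 256 = 132 → c3 84.
Outer hash (recomputed tag): even-index sum = 414 mod 256 = 158; odd-index sum = 260 mod 256 = 4 → 9e 04.
Recomputed tag = 9e04; claimed = 9ed5 → mismatch.

invalid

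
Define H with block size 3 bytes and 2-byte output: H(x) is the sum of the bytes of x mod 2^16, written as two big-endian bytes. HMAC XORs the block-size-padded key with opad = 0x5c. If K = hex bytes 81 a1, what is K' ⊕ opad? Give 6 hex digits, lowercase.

Key hex bytes 81 a1 is 2 bytes ≤ B = 3; zero-pad to 3 bytes: K' = 81 a1 00.
XOR each byte with 0x5c: 81⊕5c=dd, a1⊕5c=fd, 00⊕5c=5c.

ddfd5c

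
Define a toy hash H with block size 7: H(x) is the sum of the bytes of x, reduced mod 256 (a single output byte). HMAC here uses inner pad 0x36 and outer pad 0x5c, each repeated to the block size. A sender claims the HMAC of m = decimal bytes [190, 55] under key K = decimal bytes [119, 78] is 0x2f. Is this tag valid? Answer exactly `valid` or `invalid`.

Key decimal bytes [119, 78] = 77 4e is 2 bytes ≤ B = 7; zero-pad to 7 bytes: K' = 77 4e 00 00 00 00 00.
K' ⊕ ipad = 41 78 36 36 36 36 36; K' ⊕ opad = 2b 12 5c 5c 5c 5c 5c.
Inner hash: sum = 65+120+54+54+54+54+54+190+55 = 700; mod 256 = 188 → bc.
Outer hash (recomputed tag): sum = 43+18+92+92+92+92+92+188 = 709; mod 256 = 197 → c5.
Recomputed tag = c5; claimed = 2f → mismatch.

invalid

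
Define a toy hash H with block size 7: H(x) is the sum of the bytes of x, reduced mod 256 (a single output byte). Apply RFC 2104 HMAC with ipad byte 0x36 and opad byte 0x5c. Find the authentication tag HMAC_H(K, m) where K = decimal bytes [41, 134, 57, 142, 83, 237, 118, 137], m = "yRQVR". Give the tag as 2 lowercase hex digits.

Key decimal bytes [41, 134, 57, 142, 83, 237, 118, 137] = 29 86 39 8e 53 ed 76 89 is 8 bytes > B = 7, so hash it first: H(key) = b5, then zero-pad to 7 bytes: K' = b5 00 00 00 00 00 00.
K' ⊕ ipad = 83 36 36 36 36 36 36.  K' ⊕ opad = e9 5c 5c 5c 5c 5c 5c.
Inner input = (K'⊕ipad) ∥ m = 83 36 36 36 36 36 36 ∥ 79 52 51 56 52.
Inner hash: sum = 131+54+54+54+54+54+54+121+82+81+86+82 = 907; mod 256 = 139 → 8b.
Outer input = (K'⊕opad) ∥ inner = e9 5c 5c 5c 5c 5c 5c ∥ 8b.
Outer hash (tag): sum = 233+92+92+92+92+92+92+139 = 924; mod 256 = 156 → 9c.

9c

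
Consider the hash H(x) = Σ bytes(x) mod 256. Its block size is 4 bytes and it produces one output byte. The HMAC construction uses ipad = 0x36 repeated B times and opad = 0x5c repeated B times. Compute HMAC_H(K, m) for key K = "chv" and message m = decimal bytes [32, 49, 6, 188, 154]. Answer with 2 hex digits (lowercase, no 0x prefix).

Key "chv" = 63 68 76 is 3 bytes ≤ B = 4; zero-pad to 4 bytes: K' = 63 68 76 00.
K' ⊕ ipad = 55 5e 40 36.  K' ⊕ opad = 3f 34 2a 5c.
Inner input = (K'⊕ipad) ∥ m = 55 5e 40 36 ∥ 20 31 06 bc 9a.
Inner hash: sum = 85+94+64+54+32+49+6+188+154 = 726; mod 256 = 214 → d6.
Outer input = (K'⊕opad) ∥ inner = 3f 34 2a 5c ∥ d6.
Outer hash (tag): sum = 63+52+42+92+214 = 463; mod 256 = 207 → cf.

cf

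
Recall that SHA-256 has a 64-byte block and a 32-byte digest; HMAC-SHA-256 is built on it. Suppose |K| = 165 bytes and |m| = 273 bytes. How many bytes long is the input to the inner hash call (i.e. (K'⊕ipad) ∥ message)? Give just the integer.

Key is 165 > 64 bytes, so it is hashed to 32 bytes then zero-padded to 64: |K'| = 64.
Inner input = (K'⊕ipad) ∥ m → 64 + 273 = 337 bytes.

337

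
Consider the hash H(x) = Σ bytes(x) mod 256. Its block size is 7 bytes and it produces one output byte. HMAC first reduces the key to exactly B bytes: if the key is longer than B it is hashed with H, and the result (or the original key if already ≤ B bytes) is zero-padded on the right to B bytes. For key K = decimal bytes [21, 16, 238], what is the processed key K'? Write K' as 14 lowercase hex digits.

1510ee00000000

Key decimal bytes [21, 16, 238] = 15 10 ee is 3 bytes ≤ B = 7; zero-pad to 7 bytes: K' = 15 10 ee 00 00 00 00.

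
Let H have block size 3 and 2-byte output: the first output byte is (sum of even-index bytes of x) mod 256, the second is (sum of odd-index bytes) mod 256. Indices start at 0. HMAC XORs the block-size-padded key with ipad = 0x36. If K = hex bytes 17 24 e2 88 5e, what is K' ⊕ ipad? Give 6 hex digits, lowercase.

619a36

Key hex bytes 17 24 e2 88 5e is 5 bytes > B = 3, so hash it first: H(key) = 57 ac, then zero-pad to 3 bytes: K' = 57 ac 00.
XOR each byte with 0x36: 57⊕36=61, ac⊕36=9a, 00⊕36=36.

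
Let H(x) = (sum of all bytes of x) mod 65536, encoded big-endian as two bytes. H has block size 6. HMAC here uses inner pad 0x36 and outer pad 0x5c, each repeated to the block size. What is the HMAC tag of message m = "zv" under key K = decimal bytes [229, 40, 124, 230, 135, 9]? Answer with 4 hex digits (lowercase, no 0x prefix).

Key decimal bytes [229, 40, 124, 230, 135, 9] = e5 28 7c e6 87 09 is exactly B = 6 bytes: K' = e5 28 7c e6 87 09.
K' ⊕ ipad = d3 1e 4a d0 b1 3f.  K' ⊕ opad = b9 74 20 ba db 55.
Inner input = (K'⊕ipad) ∥ m = d3 1e 4a d0 b1 3f ∥ 7a 76.
Inner hash: sum = 211+30+74+208+177+63+122+118 = 1003 → 03 eb.
Outer input = (K'⊕opad) ∥ inner = b9 74 20 ba db 55 ∥ 03 eb.
Outer hash (tag): sum = 185+116+32+186+219+85+3+235 = 1061 → 04 25.

0425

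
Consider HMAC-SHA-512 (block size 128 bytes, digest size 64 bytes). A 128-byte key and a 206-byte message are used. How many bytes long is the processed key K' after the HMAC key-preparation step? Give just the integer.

Key is 128 ≤ 128 bytes, zero-padded: |K'| = 128.

128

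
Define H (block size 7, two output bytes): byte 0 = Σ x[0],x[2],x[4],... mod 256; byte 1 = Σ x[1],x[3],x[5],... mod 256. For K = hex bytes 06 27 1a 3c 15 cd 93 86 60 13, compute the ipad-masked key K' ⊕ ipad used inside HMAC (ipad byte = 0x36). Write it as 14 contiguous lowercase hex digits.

Key hex bytes 06 27 1a 3c 15 cd 93 86 60 13 is 10 bytes > B = 7, so hash it first: H(key) = 28 c9, then zero-pad to 7 bytes: K' = 28 c9 00 00 00 00 00.
XOR each byte with 0x36: 28⊕36=1e, c9⊕36=ff, 00⊕36=36, 00⊕36=36, 00⊕36=36, 00⊕36=36, 00⊕36=36.

1eff3636363636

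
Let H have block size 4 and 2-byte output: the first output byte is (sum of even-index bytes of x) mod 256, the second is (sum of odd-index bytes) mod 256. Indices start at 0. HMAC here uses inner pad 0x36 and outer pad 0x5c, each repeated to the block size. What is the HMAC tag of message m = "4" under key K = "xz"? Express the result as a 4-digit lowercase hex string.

3804

Key "xz" = 78 7a is 2 bytes ≤ B = 4; zero-pad to 4 bytes: K' = 78 7a 00 00.
K' ⊕ ipad = 4e 4c 36 36.  K' ⊕ opad = 24 26 5c 5c.
Inner input = (K'⊕ipad) ∥ m = 4e 4c 36 36 ∥ 34.
Inner hash: even-index sum = 184 mod 256 = 184; odd-index sum = 130 mod 256 = 130 → b8 82.
Outer input = (K'⊕opad) ∥ inner = 24 26 5c 5c ∥ b8 82.
Outer hash (tag): even-index sum = 312 mod 256 = 56; odd-index sum = 260 mod 256 = 4 → 38 04.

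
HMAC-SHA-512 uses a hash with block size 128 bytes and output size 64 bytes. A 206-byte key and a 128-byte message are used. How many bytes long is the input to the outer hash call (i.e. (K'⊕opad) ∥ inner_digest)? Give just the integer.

192

Key is 206 > 128 bytes, so it is hashed to 64 bytes then zero-padded to 128: |K'| = 128.
Outer input = (K'⊕opad) ∥ H(inner) → 128 + 64 = 192 bytes.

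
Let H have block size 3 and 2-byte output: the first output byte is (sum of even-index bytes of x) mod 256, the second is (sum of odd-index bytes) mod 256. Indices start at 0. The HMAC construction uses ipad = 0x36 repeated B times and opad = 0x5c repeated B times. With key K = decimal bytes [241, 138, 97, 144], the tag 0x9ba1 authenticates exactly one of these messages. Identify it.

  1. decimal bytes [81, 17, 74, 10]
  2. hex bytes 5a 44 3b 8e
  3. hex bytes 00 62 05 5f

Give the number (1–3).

Key decimal bytes [241, 138, 97, 144] = f1 8a 61 90 is 4 bytes > B = 3, so hash it first: H(key) = 52 1a, then zero-pad to 3 bytes: K' = 52 1a 00.
K' ⊕ ipad = 64 2c 36; K' ⊕ opad = 0e 46 5c.
m1: inner = H(64 2c 36 51 11 4a 0a) = b5 c7; tag = H(0e 46 5c b5 c7) = 31fb
m2: inner = H(64 2c 36 5a 44 3b 8e) = 6c c1; tag = H(0e 46 5c 6c c1) = 2bb2
m3: inner = H(64 2c 36 00 62 05 5f) = 5b 31; tag = H(0e 46 5c 5b 31) = 9ba1 ← matches

3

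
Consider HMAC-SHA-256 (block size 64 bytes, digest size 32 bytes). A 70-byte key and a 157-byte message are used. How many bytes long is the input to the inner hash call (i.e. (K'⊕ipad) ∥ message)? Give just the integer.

221

Key is 70 > 64 bytes, so it is hashed to 32 bytes then zero-padded to 64: |K'| = 64.
Inner input = (K'⊕ipad) ∥ m → 64 + 157 = 221 bytes.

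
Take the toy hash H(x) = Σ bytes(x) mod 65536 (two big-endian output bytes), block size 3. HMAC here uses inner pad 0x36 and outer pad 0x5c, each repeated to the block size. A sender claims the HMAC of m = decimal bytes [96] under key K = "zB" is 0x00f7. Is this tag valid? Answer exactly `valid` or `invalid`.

valid

Key "zB" = 7a 42 is 2 bytes ≤ B = 3; zero-pad to 3 bytes: K' = 7a 42 00.
K' ⊕ ipad = 4c 74 36; K' ⊕ opad = 26 1e 5c.
Inner hash: sum = 76+116+54+96 = 342 → 01 56.
Outer hash (recomputed tag): sum = 38+30+92+1+86 = 247 → 00 f7.
Recomputed tag = 00f7; claimed = 00f7 → match.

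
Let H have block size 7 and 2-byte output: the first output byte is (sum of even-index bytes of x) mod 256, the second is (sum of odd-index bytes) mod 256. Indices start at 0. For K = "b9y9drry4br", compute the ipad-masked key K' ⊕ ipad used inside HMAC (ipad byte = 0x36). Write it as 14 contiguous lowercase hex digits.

Key "b9y9drry4br" = 62 39 79 39 64 72 72 79 34 62 72 is 11 bytes > B = 7, so hash it first: H(key) = 57 bf, then zero-pad to 7 bytes: K' = 57 bf 00 00 00 00 00.
XOR each byte with 0x36: 57⊕36=61, bf⊕36=89, 00⊕36=36, 00⊕36=36, 00⊕36=36, 00⊕36=36, 00⊕36=36.

61893636363636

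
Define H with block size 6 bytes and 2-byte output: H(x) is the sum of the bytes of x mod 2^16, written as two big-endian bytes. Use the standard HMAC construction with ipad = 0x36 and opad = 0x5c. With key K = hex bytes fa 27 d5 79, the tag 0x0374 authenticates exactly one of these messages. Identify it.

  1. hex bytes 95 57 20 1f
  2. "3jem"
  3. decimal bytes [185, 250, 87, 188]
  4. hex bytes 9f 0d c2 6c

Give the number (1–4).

Key hex bytes fa 27 d5 79 is 4 bytes ≤ B = 6; zero-pad to 6 bytes: K' = fa 27 d5 79 00 00.
K' ⊕ ipad = cc 11 e3 4f 36 36; K' ⊕ opad = a6 7b 89 25 5c 5c.
m1: inner = H(cc 11 e3 4f 36 36 95 57 20 1f) = 03 a6; tag = H(a6 7b 89 25 5c 5c 03 a6) = 0330
m2: inner = H(cc 11 e3 4f 36 36 33 6a 65 6d) = 03 ea; tag = H(a6 7b 89 25 5c 5c 03 ea) = 0374 ← matches
m3: inner = H(cc 11 e3 4f 36 36 b9 fa 57 bc) = 05 41; tag = H(a6 7b 89 25 5c 5c 05 41) = 02cd
m4: inner = H(cc 11 e3 4f 36 36 9f 0d c2 6c) = 04 55; tag = H(a6 7b 89 25 5c 5c 04 55) = 02e0

2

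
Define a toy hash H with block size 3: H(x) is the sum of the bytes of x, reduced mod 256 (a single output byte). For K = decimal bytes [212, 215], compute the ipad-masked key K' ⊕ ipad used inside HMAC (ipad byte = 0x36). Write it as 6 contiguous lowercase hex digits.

Key decimal bytes [212, 215] = d4 d7 is 2 bytes ≤ B = 3; zero-pad to 3 bytes: K' = d4 d7 00.
XOR each byte with 0x36: d4⊕36=e2, d7⊕36=e1, 00⊕36=36.

e2e136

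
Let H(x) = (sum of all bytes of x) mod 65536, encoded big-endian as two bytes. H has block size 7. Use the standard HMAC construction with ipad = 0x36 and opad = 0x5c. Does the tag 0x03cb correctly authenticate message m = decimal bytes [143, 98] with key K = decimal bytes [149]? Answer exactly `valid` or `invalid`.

valid

Key decimal bytes [149] = 95 is 1 byte ≤ B = 7; zero-pad to 7 bytes: K' = 95 00 00 00 00 00 00.
K' ⊕ ipad = a3 36 36 36 36 36 36; K' ⊕ opad = c9 5c 5c 5c 5c 5c 5c.
Inner hash: sum = 163+54+54+54+54+54+54+143+98 = 728 → 02 d8.
Outer hash (recomputed tag): sum = 201+92+92+92+92+92+92+2+216 = 971 → 03 cb.
Recomputed tag = 03cb; claimed = 03cb → match.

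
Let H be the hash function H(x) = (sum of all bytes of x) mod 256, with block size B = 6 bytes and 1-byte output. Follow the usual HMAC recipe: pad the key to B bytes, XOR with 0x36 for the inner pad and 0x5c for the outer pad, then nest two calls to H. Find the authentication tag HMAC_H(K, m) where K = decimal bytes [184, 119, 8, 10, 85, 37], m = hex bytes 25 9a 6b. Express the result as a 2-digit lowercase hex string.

24

Key decimal bytes [184, 119, 8, 10, 85, 37] = b8 77 08 0a 55 25 is exactly B = 6 bytes: K' = b8 77 08 0a 55 25.
K' ⊕ ipad = 8e 41 3e 3c 63 13.  K' ⊕ opad = e4 2b 54 56 09 79.
Inner input = (K'⊕ipad) ∥ m = 8e 41 3e 3c 63 13 ∥ 25 9a 6b.
Inner hash: sum = 142+65+62+60+99+19+37+154+107 = 745; mod 256 = 233 → e9.
Outer input = (K'⊕opad) ∥ inner = e4 2b 54 56 09 79 ∥ e9.
Outer hash (tag): sum = 228+43+84+86+9+121+233 = 804; mod 256 = 36 → 24.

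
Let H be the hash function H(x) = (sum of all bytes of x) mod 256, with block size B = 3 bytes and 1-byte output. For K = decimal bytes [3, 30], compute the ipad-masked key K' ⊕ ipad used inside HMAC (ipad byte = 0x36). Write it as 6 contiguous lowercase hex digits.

352836

Key decimal bytes [3, 30] = 03 1e is 2 bytes ≤ B = 3; zero-pad to 3 bytes: K' = 03 1e 00.
XOR each byte with 0x36: 03⊕36=35, 1e⊕36=28, 00⊕36=36.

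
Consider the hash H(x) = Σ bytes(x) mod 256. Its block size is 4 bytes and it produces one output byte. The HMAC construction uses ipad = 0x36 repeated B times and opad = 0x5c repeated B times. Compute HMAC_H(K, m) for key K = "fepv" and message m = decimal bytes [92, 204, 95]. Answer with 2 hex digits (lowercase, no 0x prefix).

Key "fepv" = 66 65 70 76 is exactly B = 4 bytes: K' = 66 65 70 76.
K' ⊕ ipad = 50 53 46 40.  K' ⊕ opad = 3a 39 2c 2a.
Inner input = (K'⊕ipad) ∥ m = 50 53 46 40 ∥ 5c cc 5f.
Inner hash: sum = 80+83+70+64+92+204+95 = 688; mod 256 = 176 → b0.
Outer input = (K'⊕opad) ∥ inner = 3a 39 2c 2a ∥ b0.
Outer hash (tag): sum = 58+57+44+42+176 = 377; mod 256 = 121 → 79.

79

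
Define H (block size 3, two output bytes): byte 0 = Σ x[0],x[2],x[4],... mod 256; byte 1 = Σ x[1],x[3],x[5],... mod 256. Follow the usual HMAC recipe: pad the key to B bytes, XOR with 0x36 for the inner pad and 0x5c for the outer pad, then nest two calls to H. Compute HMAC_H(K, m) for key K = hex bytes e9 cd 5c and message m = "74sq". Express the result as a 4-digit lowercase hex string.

Key hex bytes e9 cd 5c is exactly B = 3 bytes: K' = e9 cd 5c.
K' ⊕ ipad = df fb 6a.  K' ⊕ opad = b5 91 00.
Inner input = (K'⊕ipad) ∥ m = df fb 6a ∥ 37 34 73 71.
Inner hash: even-index sum = 494 mod 256 = 238; odd-index sum = 421 mod 256 = 165 → ee a5.
Outer input = (K'⊕opad) ∥ inner = b5 91 00 ∥ ee a5.
Outer hash (tag): even-index sum = 346 mod 256 = 90; odd-index sum = 383 mod 256 = 127 → 5a 7f.

5a7f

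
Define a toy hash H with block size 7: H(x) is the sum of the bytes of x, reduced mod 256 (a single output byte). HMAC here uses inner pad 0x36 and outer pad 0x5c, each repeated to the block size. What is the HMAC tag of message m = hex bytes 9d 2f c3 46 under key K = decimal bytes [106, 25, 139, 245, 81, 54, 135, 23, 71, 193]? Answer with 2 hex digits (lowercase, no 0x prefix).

Key decimal bytes [106, 25, 139, 245, 81, 54, 135, 23, 71, 193] = 6a 19 8b f5 51 36 87 17 47 c1 is 10 bytes > B = 7, so hash it first: H(key) = 30, then zero-pad to 7 bytes: K' = 30 00 00 00 00 00 00.
K' ⊕ ipad = 06 36 36 36 36 36 36.  K' ⊕ opad = 6c 5c 5c 5c 5c 5c 5c.
Inner input = (K'⊕ipad) ∥ m = 06 36 36 36 36 36 36 ∥ 9d 2f c3 46.
Inner hash: sum = 6+54+54+54+54+54+54+157+47+195+70 = 799; mod 256 = 31 → 1f.
Outer input = (K'⊕opad) ∥ inner = 6c 5c 5c 5c 5c 5c 5c ∥ 1f.
Outer hash (tag): sum = 108+92+92+92+92+92+92+31 = 691; mod 256 = 179 → b3.

b3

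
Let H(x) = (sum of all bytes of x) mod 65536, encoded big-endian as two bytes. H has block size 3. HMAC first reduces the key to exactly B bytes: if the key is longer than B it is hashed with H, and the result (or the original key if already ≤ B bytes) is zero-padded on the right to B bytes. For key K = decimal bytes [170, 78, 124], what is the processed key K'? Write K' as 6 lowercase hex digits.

Key decimal bytes [170, 78, 124] = aa 4e 7c is exactly B = 3 bytes: K' = aa 4e 7c.

aa4e7c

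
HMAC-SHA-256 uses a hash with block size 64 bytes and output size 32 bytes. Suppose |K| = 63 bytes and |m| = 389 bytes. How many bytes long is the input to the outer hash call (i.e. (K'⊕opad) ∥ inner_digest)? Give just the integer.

96

Key is 63 ≤ 64 bytes, zero-padded: |K'| = 64.
Outer input = (K'⊕opad) ∥ H(inner) → 64 + 32 = 96 bytes.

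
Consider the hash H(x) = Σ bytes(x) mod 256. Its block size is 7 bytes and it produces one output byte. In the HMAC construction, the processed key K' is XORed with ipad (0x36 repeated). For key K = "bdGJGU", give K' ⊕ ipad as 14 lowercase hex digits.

5452717c716336

Key "bdGJGU" = 62 64 47 4a 47 55 is 6 bytes ≤ B = 7; zero-pad to 7 bytes: K' = 62 64 47 4a 47 55 00.
XOR each byte with 0x36: 62⊕36=54, 64⊕36=52, 47⊕36=71, 4a⊕36=7c, 47⊕36=71, 55⊕36=63, 00⊕36=36.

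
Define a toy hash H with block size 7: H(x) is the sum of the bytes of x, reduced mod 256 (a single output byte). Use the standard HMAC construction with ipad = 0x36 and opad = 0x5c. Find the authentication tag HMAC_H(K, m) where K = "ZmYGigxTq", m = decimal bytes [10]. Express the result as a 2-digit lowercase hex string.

e0

Key "ZmYGigxTq" = 5a 6d 59 47 69 67 78 54 71 is 9 bytes > B = 7, so hash it first: H(key) = 74, then zero-pad to 7 bytes: K' = 74 00 00 00 00 00 00.
K' ⊕ ipad = 42 36 36 36 36 36 36.  K' ⊕ opad = 28 5c 5c 5c 5c 5c 5c.
Inner input = (K'⊕ipad) ∥ m = 42 36 36 36 36 36 36 ∥ 0a.
Inner hash: sum = 66+54+54+54+54+54+54+10 = 400; mod 256 = 144 → 90.
Outer input = (K'⊕opad) ∥ inner = 28 5c 5c 5c 5c 5c 5c ∥ 90.
Outer hash (tag): sum = 40+92+92+92+92+92+92+144 = 736; mod 256 = 224 → e0.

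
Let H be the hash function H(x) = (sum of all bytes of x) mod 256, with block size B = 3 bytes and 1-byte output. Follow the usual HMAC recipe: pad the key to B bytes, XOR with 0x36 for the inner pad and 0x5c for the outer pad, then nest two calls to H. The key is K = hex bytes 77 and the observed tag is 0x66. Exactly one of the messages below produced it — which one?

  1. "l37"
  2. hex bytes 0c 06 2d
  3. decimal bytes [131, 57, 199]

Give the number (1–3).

Key hex bytes 77 is 1 byte ≤ B = 3; zero-pad to 3 bytes: K' = 77 00 00.
K' ⊕ ipad = 41 36 36; K' ⊕ opad = 2b 5c 5c.
m1: inner = H(41 36 36 6c 33 37) = 83; tag = H(2b 5c 5c 83) = 66 ← matches
m2: inner = H(41 36 36 0c 06 2d) = ec; tag = H(2b 5c 5c ec) = cf
m3: inner = H(41 36 36 83 39 c7) = 30; tag = H(2b 5c 5c 30) = 13

1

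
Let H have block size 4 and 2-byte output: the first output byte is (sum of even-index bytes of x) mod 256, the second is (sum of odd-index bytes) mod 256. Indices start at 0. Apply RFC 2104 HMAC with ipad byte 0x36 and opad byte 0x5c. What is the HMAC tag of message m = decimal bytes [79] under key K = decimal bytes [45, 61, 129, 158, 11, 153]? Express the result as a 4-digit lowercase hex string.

Key decimal bytes [45, 61, 129, 158, 11, 153] = 2d 3d 81 9e 0b 99 is 6 bytes > B = 4, so hash it first: H(key) = b9 74, then zero-pad to 4 bytes: K' = b9 74 00 00.
K' ⊕ ipad = 8f 42 36 36.  K' ⊕ opad = e5 28 5c 5c.
Inner input = (K'⊕ipad) ∥ m = 8f 42 36 36 ∥ 4f.
Inner hash: even-index sum = 276 mod 256 = 20; odd-index sum = 120 mod 256 = 120 → 14 78.
Outer input = (K'⊕opad) ∥ inner = e5 28 5c 5c ∥ 14 78.
Outer hash (tag): even-index sum = 341 mod 256 = 85; odd-index sum = 252 mod 256 = 252 → 55 fc.

55fc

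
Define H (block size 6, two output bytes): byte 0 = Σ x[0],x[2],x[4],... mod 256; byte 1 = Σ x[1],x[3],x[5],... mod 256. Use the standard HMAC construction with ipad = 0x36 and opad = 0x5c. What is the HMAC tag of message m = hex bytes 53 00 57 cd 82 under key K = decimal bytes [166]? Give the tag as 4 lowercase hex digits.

Key decimal bytes [166] = a6 is 1 byte ≤ B = 6; zero-pad to 6 bytes: K' = a6 00 00 00 00 00.
K' ⊕ ipad = 90 36 36 36 36 36.  K' ⊕ opad = fa 5c 5c 5c 5c 5c.
Inner input = (K'⊕ipad) ∥ m = 90 36 36 36 36 36 ∥ 53 00 57 cd 82.
Inner hash: even-index sum = 552 mod 256 = 40; odd-index sum = 367 mod 256 = 111 → 28 6f.
Outer input = (K'⊕opad) ∥ inner = fa 5c 5c 5c 5c 5c ∥ 28 6f.
Outer hash (tag): even-index sum = 474 mod 256 = 218; odd-index sum = 387 mod 256 = 131 → da 83.

da83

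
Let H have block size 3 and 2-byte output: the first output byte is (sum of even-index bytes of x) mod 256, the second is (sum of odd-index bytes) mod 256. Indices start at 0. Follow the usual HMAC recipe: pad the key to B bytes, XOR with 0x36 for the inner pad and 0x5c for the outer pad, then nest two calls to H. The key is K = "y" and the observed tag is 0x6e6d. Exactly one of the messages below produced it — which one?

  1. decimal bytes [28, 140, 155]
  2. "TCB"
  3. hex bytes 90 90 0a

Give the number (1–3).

Key "y" = 79 is 1 byte ≤ B = 3; zero-pad to 3 bytes: K' = 79 00 00.
K' ⊕ ipad = 4f 36 36; K' ⊕ opad = 25 5c 5c.
m1: inner = H(4f 36 36 1c 8c 9b) = 11 ed; tag = H(25 5c 5c 11 ed) = 6e6d ← matches
m2: inner = H(4f 36 36 54 43 42) = c8 cc; tag = H(25 5c 5c c8 cc) = 4d24
m3: inner = H(4f 36 36 90 90 0a) = 15 d0; tag = H(25 5c 5c 15 d0) = 5171

1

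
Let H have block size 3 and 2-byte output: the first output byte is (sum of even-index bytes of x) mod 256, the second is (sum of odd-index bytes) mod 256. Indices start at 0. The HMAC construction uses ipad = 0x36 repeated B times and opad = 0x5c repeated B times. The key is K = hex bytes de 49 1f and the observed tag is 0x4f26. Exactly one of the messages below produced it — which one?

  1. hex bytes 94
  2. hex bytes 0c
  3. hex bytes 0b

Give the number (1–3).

3

Key hex bytes de 49 1f is exactly B = 3 bytes: K' = de 49 1f.
K' ⊕ ipad = e8 7f 29; K' ⊕ opad = 82 15 43.
m1: inner = H(e8 7f 29 94) = 11 13; tag = H(82 15 43 11 13) = d826
m2: inner = H(e8 7f 29 0c) = 11 8b; tag = H(82 15 43 11 8b) = 5026
m3: inner = H(e8 7f 29 0b) = 11 8a; tag = H(82 15 43 11 8a) = 4f26 ← matches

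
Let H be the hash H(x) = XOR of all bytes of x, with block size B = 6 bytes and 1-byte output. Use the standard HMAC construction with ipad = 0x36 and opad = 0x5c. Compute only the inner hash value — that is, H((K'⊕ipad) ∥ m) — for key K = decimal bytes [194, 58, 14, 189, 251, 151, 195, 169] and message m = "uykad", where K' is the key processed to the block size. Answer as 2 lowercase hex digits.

Key decimal bytes [194, 58, 14, 189, 251, 151, 195, 169] = c2 3a 0e bd fb 97 c3 a9 is 8 bytes > B = 6, so hash it first: H(key) = 4d, then zero-pad to 6 bytes: K' = 4d 00 00 00 00 00.
K' ⊕ ipad = 7b 36 36 36 36 36.
Inner input = 7b 36 36 36 36 36 ∥ 75 79 6b 61 64.
Inner hash: XOR 7b⊕36⊕36⊕36⊕36⊕36⊕75⊕79⊕6b⊕61⊕64 = 2f.

2f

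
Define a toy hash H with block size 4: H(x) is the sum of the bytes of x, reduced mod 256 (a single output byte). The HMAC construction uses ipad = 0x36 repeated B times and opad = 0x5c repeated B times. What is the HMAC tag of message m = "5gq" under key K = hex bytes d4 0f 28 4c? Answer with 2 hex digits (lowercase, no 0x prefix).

Key hex bytes d4 0f 28 4c is exactly B = 4 bytes: K' = d4 0f 28 4c.
K' ⊕ ipad = e2 39 1e 7a.  K' ⊕ opad = 88 53 74 10.
Inner input = (K'⊕ipad) ∥ m = e2 39 1e 7a ∥ 35 67 71.
Inner hash: sum = 226+57+30+122+53+103+113 = 704; mod 256 = 192 → c0.
Outer input = (K'⊕opad) ∥ inner = 88 53 74 10 ∥ c0.
Outer hash (tag): sum = 136+83+116+16+192 = 543; mod 256 = 31 → 1f.

1f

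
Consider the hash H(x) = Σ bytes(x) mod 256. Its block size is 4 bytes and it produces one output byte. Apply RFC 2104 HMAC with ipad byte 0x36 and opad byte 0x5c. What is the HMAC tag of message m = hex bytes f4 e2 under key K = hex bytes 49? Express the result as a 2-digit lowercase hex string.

20

Key hex bytes 49 is 1 byte ≤ B = 4; zero-pad to 4 bytes: K' = 49 00 00 00.
K' ⊕ ipad = 7f 36 36 36.  K' ⊕ opad = 15 5c 5c 5c.
Inner input = (K'⊕ipad) ∥ m = 7f 36 36 36 ∥ f4 e2.
Inner hash: sum = 127+54+54+54+244+226 = 759; mod 256 = 247 → f7.
Outer input = (K'⊕opad) ∥ inner = 15 5c 5c 5c ∥ f7.
Outer hash (tag): sum = 21+92+92+92+247 = 544; mod 256 = 32 → 20.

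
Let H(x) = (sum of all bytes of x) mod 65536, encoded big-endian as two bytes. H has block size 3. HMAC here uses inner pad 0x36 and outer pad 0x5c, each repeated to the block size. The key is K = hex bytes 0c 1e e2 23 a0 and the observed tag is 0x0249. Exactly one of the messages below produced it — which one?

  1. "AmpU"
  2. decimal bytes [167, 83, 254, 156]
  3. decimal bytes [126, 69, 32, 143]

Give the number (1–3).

Key hex bytes 0c 1e e2 23 a0 is 5 bytes > B = 3, so hash it first: H(key) = 01 cf, then zero-pad to 3 bytes: K' = 01 cf 00.
K' ⊕ ipad = 37 f9 36; K' ⊕ opad = 5d 93 5c.
m1: inner = H(37 f9 36 41 6d 70 55) = 02 d9; tag = H(5d 93 5c 02 d9) = 0227
m2: inner = H(37 f9 36 a7 53 fe 9c) = 03 fa; tag = H(5d 93 5c 03 fa) = 0249 ← matches
m3: inner = H(37 f9 36 7e 45 20 8f) = 02 d8; tag = H(5d 93 5c 02 d8) = 0226

2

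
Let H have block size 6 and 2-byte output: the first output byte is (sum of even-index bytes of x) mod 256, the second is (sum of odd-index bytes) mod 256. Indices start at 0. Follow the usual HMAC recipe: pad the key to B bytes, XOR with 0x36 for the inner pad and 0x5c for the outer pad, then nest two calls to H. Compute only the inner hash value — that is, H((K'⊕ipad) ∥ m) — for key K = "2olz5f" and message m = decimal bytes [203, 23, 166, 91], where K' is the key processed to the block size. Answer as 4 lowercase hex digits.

Key "2olz5f" = 32 6f 6c 7a 35 66 is exactly B = 6 bytes: K' = 32 6f 6c 7a 35 66.
K' ⊕ ipad = 04 59 5a 4c 03 50.
Inner input = 04 59 5a 4c 03 50 ∥ cb 17 a6 5b.
Inner hash: even-index sum = 466 mod 256 = 210; odd-index sum = 359 mod 256 = 103 → d2 67.

d267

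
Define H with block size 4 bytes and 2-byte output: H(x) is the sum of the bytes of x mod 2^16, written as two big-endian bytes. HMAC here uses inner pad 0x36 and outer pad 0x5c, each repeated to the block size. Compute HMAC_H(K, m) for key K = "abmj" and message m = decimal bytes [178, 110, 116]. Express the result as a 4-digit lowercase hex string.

01da

Key "abmj" = 61 62 6d 6a is exactly B = 4 bytes: K' = 61 62 6d 6a.
K' ⊕ ipad = 57 54 5b 5c.  K' ⊕ opad = 3d 3e 31 36.
Inner input = (K'⊕ipad) ∥ m = 57 54 5b 5c ∥ b2 6e 74.
Inner hash: sum = 87+84+91+92+178+110+116 = 758 → 02 f6.
Outer input = (K'⊕opad) ∥ inner = 3d 3e 31 36 ∥ 02 f6.
Outer hash (tag): sum = 61+62+49+54+2+246 = 474 → 01 da.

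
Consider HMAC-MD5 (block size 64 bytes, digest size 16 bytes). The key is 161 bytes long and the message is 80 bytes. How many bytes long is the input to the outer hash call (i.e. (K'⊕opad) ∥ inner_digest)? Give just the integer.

80

Key is 161 > 64 bytes, so it is hashed to 16 bytes then zero-padded to 64: |K'| = 64.
Outer input = (K'⊕opad) ∥ H(inner) → 64 + 16 = 80 bytes.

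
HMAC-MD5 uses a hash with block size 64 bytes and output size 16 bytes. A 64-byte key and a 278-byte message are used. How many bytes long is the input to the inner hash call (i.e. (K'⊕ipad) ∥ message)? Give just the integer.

Key is 64 ≤ 64 bytes, zero-padded: |K'| = 64.
Inner input = (K'⊕ipad) ∥ m → 64 + 278 = 342 bytes.

342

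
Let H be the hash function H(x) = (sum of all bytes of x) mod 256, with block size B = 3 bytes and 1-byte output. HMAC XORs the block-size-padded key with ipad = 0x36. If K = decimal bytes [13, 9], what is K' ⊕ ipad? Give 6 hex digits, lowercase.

Key decimal bytes [13, 9] = 0d 09 is 2 bytes ≤ B = 3; zero-pad to 3 bytes: K' = 0d 09 00.
XOR each byte with 0x36: 0d⊕36=3b, 09⊕36=3f, 00⊕36=36.

3b3f36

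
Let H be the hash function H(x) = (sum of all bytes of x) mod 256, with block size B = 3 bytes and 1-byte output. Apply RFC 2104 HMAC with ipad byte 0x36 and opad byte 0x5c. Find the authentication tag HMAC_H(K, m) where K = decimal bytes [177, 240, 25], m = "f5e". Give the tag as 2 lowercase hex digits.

Key decimal bytes [177, 240, 25] = b1 f0 19 is exactly B = 3 bytes: K' = b1 f0 19.
K' ⊕ ipad = 87 c6 2f.  K' ⊕ opad = ed ac 45.
Inner input = (K'⊕ipad) ∥ m = 87 c6 2f ∥ 66 35 65.
Inner hash: sum = 135+198+47+102+53+101 = 636; mod 256 = 124 → 7c.
Outer input = (K'⊕opad) ∥ inner = ed ac 45 ∥ 7c.
Outer hash (tag): sum = 237+172+69+124 = 602; mod 256 = 90 → 5a.

5a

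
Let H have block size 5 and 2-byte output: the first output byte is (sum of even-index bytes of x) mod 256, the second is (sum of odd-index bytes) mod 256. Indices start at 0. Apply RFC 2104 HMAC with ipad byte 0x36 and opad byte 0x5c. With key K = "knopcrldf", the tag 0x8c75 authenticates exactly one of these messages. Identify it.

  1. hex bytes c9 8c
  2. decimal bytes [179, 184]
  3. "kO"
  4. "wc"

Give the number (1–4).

1

Key "knopcrldf" = 6b 6e 6f 70 63 72 6c 64 66 is 9 bytes > B = 5, so hash it first: H(key) = 0f b4, then zero-pad to 5 bytes: K' = 0f b4 00 00 00.
K' ⊕ ipad = 39 82 36 36 36; K' ⊕ opad = 53 e8 5c 5c 5c.
m1: inner = H(39 82 36 36 36 c9 8c) = 31 81; tag = H(53 e8 5c 5c 5c 31 81) = 8c75 ← matches
m2: inner = H(39 82 36 36 36 b3 b8) = 5d 6b; tag = H(53 e8 5c 5c 5c 5d 6b) = 76a1
m3: inner = H(39 82 36 36 36 6b 4f) = f4 23; tag = H(53 e8 5c 5c 5c f4 23) = 2e38
m4: inner = H(39 82 36 36 36 77 63) = 08 2f; tag = H(53 e8 5c 5c 5c 08 2f) = 3a4c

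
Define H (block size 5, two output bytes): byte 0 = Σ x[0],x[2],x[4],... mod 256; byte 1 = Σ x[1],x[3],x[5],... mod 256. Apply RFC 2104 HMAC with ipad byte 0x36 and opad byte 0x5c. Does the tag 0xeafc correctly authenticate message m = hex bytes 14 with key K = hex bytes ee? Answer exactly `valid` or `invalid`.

Key hex bytes ee is 1 byte ≤ B = 5; zero-pad to 5 bytes: K' = ee 00 00 00 00.
K' ⊕ ipad = d8 36 36 36 36; K' ⊕ opad = b2 5c 5c 5c 5c.
Inner hash: even-index sum = 324 mod 256 = 68; odd-index sum = 128 mod 256 = 128 → 44 80.
Outer hash (recomputed tag): even-index sum = 490 mod 256 = 234; odd-index sum = 252 mod 256 = 252 → ea fc.
Recomputed tag = eafc; claimed = eafc → match.

valid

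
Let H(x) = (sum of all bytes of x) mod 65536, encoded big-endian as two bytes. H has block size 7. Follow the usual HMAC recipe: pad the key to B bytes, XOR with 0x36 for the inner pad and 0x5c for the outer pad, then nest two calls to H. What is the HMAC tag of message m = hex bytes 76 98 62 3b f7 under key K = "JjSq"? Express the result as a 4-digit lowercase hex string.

Key "JjSq" = 4a 6a 53 71 is 4 bytes ≤ B = 7; zero-pad to 7 bytes: K' = 4a 6a 53 71 00 00 00.
K' ⊕ ipad = 7c 5c 65 47 36 36 36.  K' ⊕ opad = 16 36 0f 2d 5c 5c 5c.
Inner input = (K'⊕ipad) ∥ m = 7c 5c 65 47 36 36 36 ∥ 76 98 62 3b f7.
Inner hash: sum = 124+92+101+71+54+54+54+118+152+98+59+247 = 1224 → 04 c8.
Outer input = (K'⊕opad) ∥ inner = 16 36 0f 2d 5c 5c 5c ∥ 04 c8.
Outer hash (tag): sum = 22+54+15+45+92+92+92+4+200 = 616 → 02 68.

0268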